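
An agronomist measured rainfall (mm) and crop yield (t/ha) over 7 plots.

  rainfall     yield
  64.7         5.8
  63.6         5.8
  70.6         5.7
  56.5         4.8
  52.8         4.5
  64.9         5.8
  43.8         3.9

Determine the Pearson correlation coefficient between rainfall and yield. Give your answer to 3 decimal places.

0.953

n = 7, Σx = 416.9, Σy = 36.3, Σx² = 25325.95, Σy² = 191.91, Σxy = 2202.6
nΣxy − ΣxΣy = 15418.2 − 15133.47 = 284.73
nΣx² − (Σx)² = 177281.65 − 173805.61 = 3476.04; nΣy² − (Σy)² = 1343.37 − 1317.69 = 25.68
r = 284.73 / √(3476.04 × 25.68) = 284.73 / 298.7720 ≈ 0.953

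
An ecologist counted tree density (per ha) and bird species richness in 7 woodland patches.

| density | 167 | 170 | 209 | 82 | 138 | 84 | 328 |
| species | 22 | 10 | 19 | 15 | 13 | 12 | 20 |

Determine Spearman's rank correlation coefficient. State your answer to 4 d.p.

0.3571

Rank density: 4, 5, 6, 1, 3, 2, 7
Rank species: 7, 1, 5, 4, 3, 2, 6
d = rank(density) − rank(species): -3, 4, 1, -3, 0, 0, 1; Σd² = 36
ρ = 1 − 6Σd² / [n(n²−1)] = 1 − 6×36 / (7×48) = 1 − 216/336 ≈ 0.3571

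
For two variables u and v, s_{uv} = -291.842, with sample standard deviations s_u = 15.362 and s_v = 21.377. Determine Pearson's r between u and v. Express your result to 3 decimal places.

-0.889

r = Cov(u,v) / (s_u · s_v) = -291.842 / (15.362 × 21.377)
  = -291.842 / 328.3935 ≈ -0.889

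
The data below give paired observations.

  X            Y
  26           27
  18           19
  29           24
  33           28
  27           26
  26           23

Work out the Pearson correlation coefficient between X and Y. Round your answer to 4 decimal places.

n = 6, ΣX = 159, ΣY = 147, ΣX² = 4335, ΣY² = 3655, ΣXY = 3964
nΣXY − ΣXΣY = 23784 − 23373 = 411
nΣX² − (ΣX)² = 26010 − 25281 = 729; nΣY² − (ΣY)² = 21930 − 21609 = 321
r = 411 / √(729 × 321) = 411 / 483.7448 ≈ 0.8496

0.8496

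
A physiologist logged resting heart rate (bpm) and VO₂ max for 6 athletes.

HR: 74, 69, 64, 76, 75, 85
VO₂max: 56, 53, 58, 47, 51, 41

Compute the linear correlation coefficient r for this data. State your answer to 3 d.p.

-0.898

n = 6, Σx = 443, Σy = 306, Σx² = 32959, Σy² = 15800, Σxy = 22395
nΣxy − ΣxΣy = 134370 − 135558 = -1188
nΣx² − (Σx)² = 197754 − 196249 = 1505; nΣy² − (Σy)² = 94800 − 93636 = 1164
r = -1188 / √(1505 × 1164) = -1188 / 1323.5634 ≈ -0.898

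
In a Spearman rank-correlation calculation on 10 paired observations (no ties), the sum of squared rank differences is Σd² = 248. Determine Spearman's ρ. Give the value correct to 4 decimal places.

ρ = 1 − 6Σd² / [n(n²−1)] = 1 − 6×248 / (10×99)
  = 1 − 1488/990 = 1 − 1.50303 ≈ -0.5030

-0.5030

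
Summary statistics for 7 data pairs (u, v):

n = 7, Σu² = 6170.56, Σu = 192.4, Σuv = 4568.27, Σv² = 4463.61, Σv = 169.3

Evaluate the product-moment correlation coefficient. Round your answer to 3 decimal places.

r = (nΣuv − ΣuΣv) / √[(nΣu² − (Σu)²)(nΣv² − (Σv)²)]
Numerator: 7×4568.27 − 192.4×169.3 = -595.43
Denominator: √[(43193.92 − 37017.76)(31245.27 − 28662.49)] = √[6176.16 × 2582.78] = 3993.9532
r = -595.43 / 3993.9532 ≈ -0.149

-0.149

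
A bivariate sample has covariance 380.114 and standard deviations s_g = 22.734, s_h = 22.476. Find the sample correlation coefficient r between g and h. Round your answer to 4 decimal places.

0.7439

r = Cov(g,h) / (s_g · s_h) = 380.114 / (22.734 × 22.476)
  = 380.114 / 510.9694 ≈ 0.7439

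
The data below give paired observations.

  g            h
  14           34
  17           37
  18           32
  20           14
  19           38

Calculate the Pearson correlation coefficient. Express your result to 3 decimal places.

n = 5, Σg = 88, Σh = 155, Σg² = 1570, Σh² = 5189, Σgh = 2683
nΣgh − ΣgΣh = 13415 − 13640 = -225
nΣg² − (Σg)² = 7850 − 7744 = 106; nΣh² − (Σh)² = 25945 − 24025 = 1920
r = -225 / √(106 × 1920) = -225 / 451.1319 ≈ -0.499

-0.499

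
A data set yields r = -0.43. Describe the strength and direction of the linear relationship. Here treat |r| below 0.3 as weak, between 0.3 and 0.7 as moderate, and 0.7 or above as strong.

r = -0.43 < 0 so the relationship is negative.
|r| = 0.43, which falls in the moderate range.

moderate negative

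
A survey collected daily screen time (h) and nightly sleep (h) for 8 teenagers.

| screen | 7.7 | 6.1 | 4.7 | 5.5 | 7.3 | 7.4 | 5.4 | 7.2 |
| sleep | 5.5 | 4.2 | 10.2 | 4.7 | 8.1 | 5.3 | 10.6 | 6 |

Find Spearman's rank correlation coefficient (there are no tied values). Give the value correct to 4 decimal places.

Rank screen: 8, 4, 1, 3, 6, 7, 2, 5
Rank sleep: 4, 1, 7, 2, 6, 3, 8, 5
d = rank(screen) − rank(sleep): 4, 3, -6, 1, 0, 4, -6, 0; Σd² = 114
ρ = 1 − 6Σd² / [n(n²−1)] = 1 − 6×114 / (8×63) = 1 − 684/504 ≈ -0.3571

-0.3571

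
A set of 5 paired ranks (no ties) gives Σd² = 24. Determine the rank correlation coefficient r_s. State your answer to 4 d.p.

-0.2000

ρ = 1 − 6Σd² / [n(n²−1)] = 1 − 6×24 / (5×24)
  = 1 − 144/120 = 1 − 1.20000 ≈ -0.2000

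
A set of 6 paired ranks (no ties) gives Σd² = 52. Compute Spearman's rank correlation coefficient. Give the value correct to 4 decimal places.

-0.4857

ρ = 1 − 6Σd² / [n(n²−1)] = 1 − 6×52 / (6×35)
  = 1 − 312/210 = 1 − 1.48571 ≈ -0.4857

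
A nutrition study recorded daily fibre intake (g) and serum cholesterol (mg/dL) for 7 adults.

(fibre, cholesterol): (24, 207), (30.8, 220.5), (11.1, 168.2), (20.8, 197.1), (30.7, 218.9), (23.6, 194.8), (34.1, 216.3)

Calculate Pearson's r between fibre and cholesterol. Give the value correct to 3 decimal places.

n = 7, Σx = 175.1, Σy = 1422.8, Σx² = 4742.75, Σy² = 291258.84, Σxy = 36419.44
nΣxy − ΣxΣy = 254936.08 − 249132.28 = 5803.8
nΣx² − (Σx)² = 33199.25 − 30660.01 = 2539.24; nΣy² − (Σy)² = 2038811.88 − 2024359.84 = 14452.04
r = 5803.8 / √(2539.24 × 14452.04) = 5803.8 / 6057.8212 ≈ 0.958

0.958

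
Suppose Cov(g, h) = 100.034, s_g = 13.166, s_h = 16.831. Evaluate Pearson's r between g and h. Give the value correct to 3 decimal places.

r = Cov(g,h) / (s_g · s_h) = 100.034 / (13.166 × 16.831)
  = 100.034 / 221.5969 ≈ 0.451

0.451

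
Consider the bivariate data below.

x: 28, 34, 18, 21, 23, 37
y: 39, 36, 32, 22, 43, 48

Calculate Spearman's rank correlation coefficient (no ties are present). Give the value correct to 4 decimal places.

Rank x: 4, 5, 1, 2, 3, 6
Rank y: 4, 3, 2, 1, 5, 6
d = rank(x) − rank(y): 0, 2, -1, 1, -2, 0; Σd² = 10
ρ = 1 − 6Σd² / [n(n²−1)] = 1 − 6×10 / (6×35) = 1 − 60/210 ≈ 0.7143

0.7143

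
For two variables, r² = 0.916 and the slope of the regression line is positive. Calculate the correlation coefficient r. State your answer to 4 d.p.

0.9571

|r| = √0.916 = 0.9571
The association is positive, so r = 0.9571.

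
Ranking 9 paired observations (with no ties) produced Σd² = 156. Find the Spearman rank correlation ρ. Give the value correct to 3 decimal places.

-0.300

ρ = 1 − 6Σd² / [n(n²−1)] = 1 − 6×156 / (9×80)
  = 1 − 936/720 = 1 − 1.3000 ≈ -0.300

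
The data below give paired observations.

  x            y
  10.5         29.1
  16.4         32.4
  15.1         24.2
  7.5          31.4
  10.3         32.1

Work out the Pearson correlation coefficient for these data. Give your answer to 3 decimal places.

-0.318

n = 5, Σx = 59.8, Σy = 149.2, Σx² = 769.56, Σy² = 4498.58, Σxy = 1768.46
nΣxy − ΣxΣy = 8842.3 − 8922.16 = -79.86
nΣx² − (Σx)² = 3847.8 − 3576.04 = 271.76; nΣy² − (Σy)² = 22492.9 − 22260.64 = 232.26
r = -79.86 / √(271.76 × 232.26) = -79.86 / 251.2349 ≈ -0.318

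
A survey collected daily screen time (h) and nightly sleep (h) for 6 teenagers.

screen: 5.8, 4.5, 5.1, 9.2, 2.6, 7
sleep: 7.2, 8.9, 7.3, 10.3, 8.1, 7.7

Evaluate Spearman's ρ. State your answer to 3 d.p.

0.086

Rank screen: 4, 2, 3, 6, 1, 5
Rank sleep: 1, 5, 2, 6, 4, 3
d = rank(screen) − rank(sleep): 3, -3, 1, 0, -3, 2; Σd² = 32
ρ = 1 − 6Σd² / [n(n²−1)] = 1 − 6×32 / (6×35) = 1 − 192/210 ≈ 0.086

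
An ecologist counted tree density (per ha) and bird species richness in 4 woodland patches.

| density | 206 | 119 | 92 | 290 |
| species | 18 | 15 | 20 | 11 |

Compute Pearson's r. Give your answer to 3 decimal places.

-0.748

n = 4, Σx = 707, Σy = 64, Σx² = 149161, Σy² = 1070, Σxy = 10523
nΣxy − ΣxΣy = 42092 − 45248 = -3156
nΣx² − (Σx)² = 596644 − 499849 = 96795; nΣy² − (Σy)² = 4280 − 4096 = 184
r = -3156 / √(96795 × 184) = -3156 / 4220.2227 ≈ -0.748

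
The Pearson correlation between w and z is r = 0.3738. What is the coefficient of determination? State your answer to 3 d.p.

r² = (0.3738)² = 0.140

0.140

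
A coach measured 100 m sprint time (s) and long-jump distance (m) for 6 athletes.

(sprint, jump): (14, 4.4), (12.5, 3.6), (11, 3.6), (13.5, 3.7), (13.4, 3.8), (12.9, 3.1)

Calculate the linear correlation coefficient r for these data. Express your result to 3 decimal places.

n = 6, Σx = 77.3, Σy = 22.2, Σx² = 1001.47, Σy² = 83.02, Σxy = 287.06
nΣxy − ΣxΣy = 1722.36 − 1716.06 = 6.3
nΣx² − (Σx)² = 6008.82 − 5975.29 = 33.53; nΣy² − (Σy)² = 498.12 − 492.84 = 5.28
r = 6.3 / √(33.53 × 5.28) = 6.3 / 13.3056 ≈ 0.473

0.473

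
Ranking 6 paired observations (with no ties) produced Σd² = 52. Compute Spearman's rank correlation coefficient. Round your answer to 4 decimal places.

ρ = 1 − 6Σd² / [n(n²−1)] = 1 − 6×52 / (6×35)
  = 1 − 312/210 = 1 − 1.48571 ≈ -0.4857

-0.4857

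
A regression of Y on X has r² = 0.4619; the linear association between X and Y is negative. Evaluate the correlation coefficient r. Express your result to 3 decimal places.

-0.680

|r| = √0.4619 = 0.680
The association is negative, so r = −0.680.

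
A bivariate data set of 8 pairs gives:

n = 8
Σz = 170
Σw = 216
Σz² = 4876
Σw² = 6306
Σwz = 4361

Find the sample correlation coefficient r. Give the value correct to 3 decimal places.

-0.296

r = (nΣwz − ΣwΣz) / √[(nΣw² − (Σw)²)(nΣz² − (Σz)²)]
Numerator: 8×4361 − 216×170 = -1832
Denominator: √[(50448 − 46656)(39008 − 28900)] = √[3792 × 10108] = 6191.0852
r = -1832 / 6191.0852 ≈ -0.296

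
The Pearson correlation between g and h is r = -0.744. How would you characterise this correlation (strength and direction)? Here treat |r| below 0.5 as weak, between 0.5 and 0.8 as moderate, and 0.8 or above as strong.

r = -0.744 < 0 so the relationship is negative.
|r| = 0.744, which falls in the moderate range.

moderate negative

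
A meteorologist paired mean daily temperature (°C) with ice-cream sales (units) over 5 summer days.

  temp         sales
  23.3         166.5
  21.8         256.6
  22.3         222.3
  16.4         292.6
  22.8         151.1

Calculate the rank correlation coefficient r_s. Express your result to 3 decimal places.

-0.900

Rank temp: 5, 2, 3, 1, 4
Rank sales: 2, 4, 3, 5, 1
d = rank(temp) − rank(sales): 3, -2, 0, -4, 3; Σd² = 38
ρ = 1 − 6Σd² / [n(n²−1)] = 1 − 6×38 / (5×24) = 1 − 228/120 ≈ -0.900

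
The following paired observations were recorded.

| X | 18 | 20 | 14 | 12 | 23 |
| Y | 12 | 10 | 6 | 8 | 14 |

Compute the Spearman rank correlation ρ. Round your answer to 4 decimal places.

0.8000

Rank X: 3, 4, 2, 1, 5
Rank Y: 4, 3, 1, 2, 5
d = rank(X) − rank(Y): -1, 1, 1, -1, 0; Σd² = 4
ρ = 1 − 6Σd² / [n(n²−1)] = 1 − 6×4 / (5×24) = 1 − 24/120 ≈ 0.8000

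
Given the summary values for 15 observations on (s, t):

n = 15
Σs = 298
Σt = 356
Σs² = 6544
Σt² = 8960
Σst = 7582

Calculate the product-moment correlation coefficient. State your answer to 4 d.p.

r = (nΣst − ΣsΣt) / √[(nΣs² − (Σs)²)(nΣt² − (Σt)²)]
Numerator: 15×7582 − 298×356 = 7642
Denominator: √[(98160 − 88804)(134400 − 126736)] = √[9356 × 7664] = 8467.8441
r = 7642 / 8467.8441 ≈ 0.9025

0.9025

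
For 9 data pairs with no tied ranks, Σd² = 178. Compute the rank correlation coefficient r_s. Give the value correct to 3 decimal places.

ρ = 1 − 6Σd² / [n(n²−1)] = 1 − 6×178 / (9×80)
  = 1 − 1068/720 = 1 − 1.4833 ≈ -0.483

-0.483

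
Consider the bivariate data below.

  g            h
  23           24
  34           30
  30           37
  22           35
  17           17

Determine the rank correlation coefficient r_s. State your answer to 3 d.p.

0.500

Rank g: 3, 5, 4, 2, 1
Rank h: 2, 3, 5, 4, 1
d = rank(g) − rank(h): 1, 2, -1, -2, 0; Σd² = 10
ρ = 1 − 6Σd² / [n(n²−1)] = 1 − 6×10 / (5×24) = 1 − 60/120 ≈ 0.500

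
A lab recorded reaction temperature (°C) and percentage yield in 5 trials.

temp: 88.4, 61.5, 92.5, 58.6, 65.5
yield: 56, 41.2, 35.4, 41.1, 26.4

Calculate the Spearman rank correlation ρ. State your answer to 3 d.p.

-0.100

Rank temp: 4, 2, 5, 1, 3
Rank yield: 5, 4, 2, 3, 1
d = rank(temp) − rank(yield): -1, -2, 3, -2, 2; Σd² = 22
ρ = 1 − 6Σd² / [n(n²−1)] = 1 − 6×22 / (5×24) = 1 − 132/120 ≈ -0.100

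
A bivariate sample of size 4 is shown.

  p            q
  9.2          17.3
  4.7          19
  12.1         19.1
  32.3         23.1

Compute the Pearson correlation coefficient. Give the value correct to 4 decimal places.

n = 4, Σp = 58.3, Σq = 78.5, Σp² = 1296.43, Σq² = 1558.71, Σpq = 1225.7
nΣpq − ΣpΣq = 4902.8 − 4576.55 = 326.25
nΣp² − (Σp)² = 5185.72 − 3398.89 = 1786.83; nΣq² − (Σq)² = 6234.84 − 6162.25 = 72.59
r = 326.25 / √(1786.83 × 72.59) = 326.25 / 360.1472 ≈ 0.9059

0.9059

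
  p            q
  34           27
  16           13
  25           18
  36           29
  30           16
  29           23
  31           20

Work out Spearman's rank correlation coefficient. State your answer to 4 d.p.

0.8214

Rank p: 6, 1, 2, 7, 4, 3, 5
Rank q: 6, 1, 3, 7, 2, 5, 4
d = rank(p) − rank(q): 0, 0, -1, 0, 2, -2, 1; Σd² = 10
ρ = 1 − 6Σd² / [n(n²−1)] = 1 − 6×10 / (7×48) = 1 − 60/336 ≈ 0.8214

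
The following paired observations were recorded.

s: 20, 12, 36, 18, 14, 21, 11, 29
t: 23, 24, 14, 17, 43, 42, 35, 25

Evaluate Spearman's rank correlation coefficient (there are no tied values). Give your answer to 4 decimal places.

Rank s: 5, 2, 8, 4, 3, 6, 1, 7
Rank t: 3, 4, 1, 2, 8, 7, 6, 5
d = rank(s) − rank(t): 2, -2, 7, 2, -5, -1, -5, 2; Σd² = 116
ρ = 1 − 6Σd² / [n(n²−1)] = 1 − 6×116 / (8×63) = 1 − 696/504 ≈ -0.3810

-0.3810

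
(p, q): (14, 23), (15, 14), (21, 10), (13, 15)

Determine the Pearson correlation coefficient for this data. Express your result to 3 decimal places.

n = 4, Σp = 63, Σq = 62, Σp² = 1031, Σq² = 1050, Σpq = 937
nΣpq − ΣpΣq = 3748 − 3906 = -158
nΣp² − (Σp)² = 4124 − 3969 = 155; nΣq² − (Σq)² = 4200 − 3844 = 356
r = -158 / √(155 × 356) = -158 / 234.9042 ≈ -0.673

-0.673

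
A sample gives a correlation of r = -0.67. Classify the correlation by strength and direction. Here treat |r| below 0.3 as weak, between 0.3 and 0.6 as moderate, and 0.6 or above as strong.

r = -0.67 < 0 so the relationship is negative.
|r| = 0.67, which falls in the strong range.

strong negative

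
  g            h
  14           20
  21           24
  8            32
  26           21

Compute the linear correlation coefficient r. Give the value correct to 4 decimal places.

-0.6777

n = 4, Σg = 69, Σh = 97, Σg² = 1377, Σh² = 2441, Σgh = 1586
nΣgh − ΣgΣh = 6344 − 6693 = -349
nΣg² − (Σg)² = 5508 − 4761 = 747; nΣh² − (Σh)² = 9764 − 9409 = 355
r = -349 / √(747 × 355) = -349 / 514.9612 ≈ -0.6777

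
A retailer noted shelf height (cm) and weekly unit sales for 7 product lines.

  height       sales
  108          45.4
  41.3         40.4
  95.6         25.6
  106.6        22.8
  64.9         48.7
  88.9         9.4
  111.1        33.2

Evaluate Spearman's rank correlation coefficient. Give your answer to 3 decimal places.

Rank height: 6, 1, 4, 5, 2, 3, 7
Rank sales: 6, 5, 3, 2, 7, 1, 4
d = rank(height) − rank(sales): 0, -4, 1, 3, -5, 2, 3; Σd² = 64
ρ = 1 − 6Σd² / [n(n²−1)] = 1 − 6×64 / (7×48) = 1 − 384/336 ≈ -0.143

-0.143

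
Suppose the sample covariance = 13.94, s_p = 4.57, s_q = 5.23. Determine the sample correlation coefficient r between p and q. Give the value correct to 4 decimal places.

r = Cov(p,q) / (s_p · s_q) = 13.94 / (4.57 × 5.23)
  = 13.94 / 23.9011 ≈ 0.5832

0.5832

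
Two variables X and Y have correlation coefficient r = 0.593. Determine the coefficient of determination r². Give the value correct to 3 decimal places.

r² = (0.593)² = 0.352

0.352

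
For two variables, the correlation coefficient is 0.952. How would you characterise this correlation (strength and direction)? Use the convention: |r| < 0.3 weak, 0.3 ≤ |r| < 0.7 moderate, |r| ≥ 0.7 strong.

strong positive

r = 0.952 > 0 so the relationship is positive.
|r| = 0.952, which falls in the strong range.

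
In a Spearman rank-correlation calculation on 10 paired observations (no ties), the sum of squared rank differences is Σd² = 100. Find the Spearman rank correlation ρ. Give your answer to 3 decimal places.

0.394

ρ = 1 − 6Σd² / [n(n²−1)] = 1 − 6×100 / (10×99)
  = 1 − 600/990 = 1 − 0.6061 ≈ 0.394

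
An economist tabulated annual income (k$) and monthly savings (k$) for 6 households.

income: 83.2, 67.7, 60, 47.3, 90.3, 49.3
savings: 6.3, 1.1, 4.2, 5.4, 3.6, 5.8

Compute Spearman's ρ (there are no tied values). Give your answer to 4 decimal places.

Rank income: 5, 4, 3, 1, 6, 2
Rank savings: 6, 1, 3, 4, 2, 5
d = rank(income) − rank(savings): -1, 3, 0, -3, 4, -3; Σd² = 44
ρ = 1 − 6Σd² / [n(n²−1)] = 1 − 6×44 / (6×35) = 1 − 264/210 ≈ -0.2571

-0.2571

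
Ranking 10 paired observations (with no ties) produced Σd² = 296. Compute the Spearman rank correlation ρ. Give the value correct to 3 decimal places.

-0.794

ρ = 1 − 6Σd² / [n(n²−1)] = 1 − 6×296 / (10×99)
  = 1 − 1776/990 = 1 − 1.7939 ≈ -0.794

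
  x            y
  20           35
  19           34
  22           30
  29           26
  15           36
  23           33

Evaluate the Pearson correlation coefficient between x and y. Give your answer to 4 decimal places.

n = 6, Σx = 128, Σy = 194, Σx² = 2840, Σy² = 6342, Σxy = 4059
nΣxy − ΣxΣy = 24354 − 24832 = -478
nΣx² − (Σx)² = 17040 − 16384 = 656; nΣy² − (Σy)² = 38052 − 37636 = 416
r = -478 / √(656 × 416) = -478 / 522.3945 ≈ -0.9150

-0.9150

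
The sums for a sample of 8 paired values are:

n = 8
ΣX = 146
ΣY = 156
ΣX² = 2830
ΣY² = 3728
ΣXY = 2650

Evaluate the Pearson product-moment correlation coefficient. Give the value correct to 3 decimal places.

-0.585

r = (nΣXY − ΣXΣY) / √[(nΣX² − (ΣX)²)(nΣY² − (ΣY)²)]
Numerator: 8×2650 − 146×156 = -1576
Denominator: √[(22640 − 21316)(29824 − 24336)] = √[1324 × 5488] = 2695.5727
r = -1576 / 2695.5727 ≈ -0.585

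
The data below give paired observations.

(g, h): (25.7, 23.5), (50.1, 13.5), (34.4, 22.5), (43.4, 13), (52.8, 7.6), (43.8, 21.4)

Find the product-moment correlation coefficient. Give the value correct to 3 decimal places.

-0.845

n = 6, Σg = 250.2, Σh = 101.5, Σg² = 10943.7, Σh² = 1925.47, Σgh = 3957.1
nΣgh − ΣgΣh = 23742.6 − 25395.3 = -1652.7
nΣg² − (Σg)² = 65662.2 − 62600.04 = 3062.16; nΣh² − (Σh)² = 11552.82 − 10302.25 = 1250.57
r = -1652.7 / √(3062.16 × 1250.57) = -1652.7 / 1956.8969 ≈ -0.845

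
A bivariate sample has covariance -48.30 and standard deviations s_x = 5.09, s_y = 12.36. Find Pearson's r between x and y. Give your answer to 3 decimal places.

-0.768

r = Cov(x,y) / (s_x · s_y) = -48.30 / (5.09 × 12.36)
  = -48.30 / 62.9124 ≈ -0.768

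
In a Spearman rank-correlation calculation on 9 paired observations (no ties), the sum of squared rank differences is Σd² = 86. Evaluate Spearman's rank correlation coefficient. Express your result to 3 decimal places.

ρ = 1 − 6Σd² / [n(n²−1)] = 1 − 6×86 / (9×80)
  = 1 − 516/720 = 1 − 0.7167 ≈ 0.283

0.283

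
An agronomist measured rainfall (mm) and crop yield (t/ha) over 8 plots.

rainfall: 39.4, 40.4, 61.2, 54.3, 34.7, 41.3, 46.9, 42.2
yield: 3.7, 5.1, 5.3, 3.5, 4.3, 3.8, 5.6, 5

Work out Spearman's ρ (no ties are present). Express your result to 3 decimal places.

0.286

Rank rainfall: 2, 3, 8, 7, 1, 4, 6, 5
Rank yield: 2, 6, 7, 1, 4, 3, 8, 5
d = rank(rainfall) − rank(yield): 0, -3, 1, 6, -3, 1, -2, 0; Σd² = 60
ρ = 1 − 6Σd² / [n(n²−1)] = 1 − 6×60 / (8×63) = 1 − 360/504 ≈ 0.286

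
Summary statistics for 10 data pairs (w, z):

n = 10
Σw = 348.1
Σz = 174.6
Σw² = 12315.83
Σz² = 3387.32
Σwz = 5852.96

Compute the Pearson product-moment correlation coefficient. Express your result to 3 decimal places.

-0.867

r = (nΣwz − ΣwΣz) / √[(nΣw² − (Σw)²)(nΣz² − (Σz)²)]
Numerator: 10×5852.96 − 348.1×174.6 = -2248.66
Denominator: √[(123158.3 − 121173.61)(33873.2 − 30485.16)] = √[1984.69 × 3388.04] = 2593.1080
r = -2248.66 / 2593.1080 ≈ -0.867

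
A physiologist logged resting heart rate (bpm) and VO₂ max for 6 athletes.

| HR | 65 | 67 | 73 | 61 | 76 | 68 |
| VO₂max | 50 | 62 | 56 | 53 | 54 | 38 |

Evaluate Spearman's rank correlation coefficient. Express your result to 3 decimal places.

Rank HR: 2, 3, 5, 1, 6, 4
Rank VO₂max: 2, 6, 5, 3, 4, 1
d = rank(HR) − rank(VO₂max): 0, -3, 0, -2, 2, 3; Σd² = 26
ρ = 1 − 6Σd² / [n(n²−1)] = 1 − 6×26 / (6×35) = 1 − 156/210 ≈ 0.257

0.257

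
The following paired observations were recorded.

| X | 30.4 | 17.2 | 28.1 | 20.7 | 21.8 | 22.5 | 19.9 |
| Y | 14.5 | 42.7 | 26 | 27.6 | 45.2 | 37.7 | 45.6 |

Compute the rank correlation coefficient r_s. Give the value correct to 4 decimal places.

Rank X: 7, 1, 6, 3, 4, 5, 2
Rank Y: 1, 5, 2, 3, 6, 4, 7
d = rank(X) − rank(Y): 6, -4, 4, 0, -2, 1, -5; Σd² = 98
ρ = 1 − 6Σd² / [n(n²−1)] = 1 − 6×98 / (7×48) = 1 − 588/336 ≈ -0.7500

-0.7500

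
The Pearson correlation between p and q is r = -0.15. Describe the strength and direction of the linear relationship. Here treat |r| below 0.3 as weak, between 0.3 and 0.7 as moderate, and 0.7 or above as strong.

r = -0.15 < 0 so the relationship is negative.
|r| = 0.15, which falls in the weak range.

weak negative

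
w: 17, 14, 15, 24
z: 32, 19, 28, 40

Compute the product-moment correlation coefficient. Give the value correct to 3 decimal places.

0.910

n = 4, Σw = 70, Σz = 119, Σw² = 1286, Σz² = 3769, Σwz = 2190
nΣwz − ΣwΣz = 8760 − 8330 = 430
nΣw² − (Σw)² = 5144 − 4900 = 244; nΣz² − (Σz)² = 15076 − 14161 = 915
r = 430 / √(244 × 915) = 430 / 472.5040 ≈ 0.910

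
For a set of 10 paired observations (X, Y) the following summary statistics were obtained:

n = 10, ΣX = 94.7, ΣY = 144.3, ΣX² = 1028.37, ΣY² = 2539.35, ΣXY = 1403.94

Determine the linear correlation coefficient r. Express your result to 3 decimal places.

r = (nΣXY − ΣXΣY) / √[(nΣX² − (ΣX)²)(nΣY² − (ΣY)²)]
Numerator: 10×1403.94 − 94.7×144.3 = 374.19
Denominator: √[(10283.7 − 8968.09)(25393.5 − 20822.49)] = √[1315.61 × 4571.01] = 2452.2778
r = 374.19 / 2452.2778 ≈ 0.153

0.153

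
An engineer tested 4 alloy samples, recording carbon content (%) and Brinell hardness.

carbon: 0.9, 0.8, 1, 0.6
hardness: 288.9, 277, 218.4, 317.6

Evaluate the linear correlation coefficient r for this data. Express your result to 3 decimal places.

n = 4, Σx = 3.3, Σy = 1101.9, Σx² = 2.81, Σy² = 308760.53, Σxy = 890.57
nΣxy − ΣxΣy = 3562.28 − 3636.27 = -73.99
nΣx² − (Σx)² = 11.24 − 10.89 = 0.35; nΣy² − (Σy)² = 1235042.12 − 1214183.61 = 20858.51
r = -73.99 / √(0.35 × 20858.51) = -73.99 / 85.4428 ≈ -0.866

-0.866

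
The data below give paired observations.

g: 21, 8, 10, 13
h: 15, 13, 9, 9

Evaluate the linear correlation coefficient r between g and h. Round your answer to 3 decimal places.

0.544

n = 4, Σg = 52, Σh = 46, Σg² = 774, Σh² = 556, Σgh = 626
nΣgh − ΣgΣh = 2504 − 2392 = 112
nΣg² − (Σg)² = 3096 − 2704 = 392; nΣh² − (Σh)² = 2224 − 2116 = 108
r = 112 / √(392 × 108) = 112 / 205.7571 ≈ 0.544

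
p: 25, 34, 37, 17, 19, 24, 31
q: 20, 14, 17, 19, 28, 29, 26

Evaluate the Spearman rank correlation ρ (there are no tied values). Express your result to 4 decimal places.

-0.5357

Rank p: 4, 6, 7, 1, 2, 3, 5
Rank q: 4, 1, 2, 3, 6, 7, 5
d = rank(p) − rank(q): 0, 5, 5, -2, -4, -4, 0; Σd² = 86
ρ = 1 − 6Σd² / [n(n²−1)] = 1 − 6×86 / (7×48) = 1 − 516/336 ≈ -0.5357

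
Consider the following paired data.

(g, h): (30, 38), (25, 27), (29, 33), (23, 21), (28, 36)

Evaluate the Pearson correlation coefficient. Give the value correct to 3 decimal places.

n = 5, Σg = 135, Σh = 155, Σg² = 3679, Σh² = 4999, Σgh = 4263
nΣgh − ΣgΣh = 21315 − 20925 = 390
nΣg² − (Σg)² = 18395 − 18225 = 170; nΣh² − (Σh)² = 24995 − 24025 = 970
r = 390 / √(170 × 970) = 390 / 406.0788 ≈ 0.960

0.960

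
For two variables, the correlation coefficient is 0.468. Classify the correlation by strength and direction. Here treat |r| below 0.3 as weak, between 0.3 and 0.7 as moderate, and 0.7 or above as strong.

r = 0.468 > 0 so the relationship is positive.
|r| = 0.468, which falls in the moderate range.

moderate positive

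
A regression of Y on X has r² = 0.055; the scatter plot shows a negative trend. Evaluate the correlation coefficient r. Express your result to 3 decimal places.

-0.235

|r| = √0.055 = 0.235
The association is negative, so r = −0.235.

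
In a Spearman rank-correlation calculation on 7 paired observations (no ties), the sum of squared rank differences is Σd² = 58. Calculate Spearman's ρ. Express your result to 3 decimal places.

-0.036

ρ = 1 − 6Σd² / [n(n²−1)] = 1 − 6×58 / (7×48)
  = 1 − 348/336 = 1 − 1.0357 ≈ -0.036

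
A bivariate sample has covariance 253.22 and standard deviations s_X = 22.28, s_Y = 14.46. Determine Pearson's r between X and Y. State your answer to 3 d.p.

0.786

r = Cov(X,Y) / (s_X · s_Y) = 253.22 / (22.28 × 14.46)
  = 253.22 / 322.1688 ≈ 0.786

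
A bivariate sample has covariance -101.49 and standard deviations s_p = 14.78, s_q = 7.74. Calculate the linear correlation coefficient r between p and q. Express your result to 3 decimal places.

r = Cov(p,q) / (s_p · s_q) = -101.49 / (14.78 × 7.74)
  = -101.49 / 114.3972 ≈ -0.887

-0.887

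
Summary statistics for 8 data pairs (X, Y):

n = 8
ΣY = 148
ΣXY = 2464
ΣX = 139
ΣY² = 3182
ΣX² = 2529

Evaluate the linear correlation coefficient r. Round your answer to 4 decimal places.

r = (nΣXY − ΣXΣY) / √[(nΣX² − (ΣX)²)(nΣY² − (ΣY)²)]
Numerator: 8×2464 − 139×148 = -860
Denominator: √[(20232 − 19321)(25456 − 21904)] = √[911 × 3552] = 1798.8530
r = -860 / 1798.8530 ≈ -0.4781

-0.4781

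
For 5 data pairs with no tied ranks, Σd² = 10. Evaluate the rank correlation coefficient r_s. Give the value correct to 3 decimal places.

ρ = 1 − 6Σd² / [n(n²−1)] = 1 − 6×10 / (5×24)
  = 1 − 60/120 = 1 − 0.5000 ≈ 0.500

0.500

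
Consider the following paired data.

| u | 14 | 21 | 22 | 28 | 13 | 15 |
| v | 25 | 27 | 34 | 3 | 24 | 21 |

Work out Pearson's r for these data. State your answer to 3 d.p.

n = 6, Σu = 113, Σv = 134, Σu² = 2299, Σv² = 3536, Σuv = 2376
nΣuv − ΣuΣv = 14256 − 15142 = -886
nΣu² − (Σu)² = 13794 − 12769 = 1025; nΣv² − (Σv)² = 21216 − 17956 = 3260
r = -886 / √(1025 × 3260) = -886 / 1827.9770 ≈ -0.485

-0.485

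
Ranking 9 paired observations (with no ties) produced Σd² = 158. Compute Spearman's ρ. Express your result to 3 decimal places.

-0.317

ρ = 1 − 6Σd² / [n(n²−1)] = 1 − 6×158 / (9×80)
  = 1 − 948/720 = 1 − 1.3167 ≈ -0.317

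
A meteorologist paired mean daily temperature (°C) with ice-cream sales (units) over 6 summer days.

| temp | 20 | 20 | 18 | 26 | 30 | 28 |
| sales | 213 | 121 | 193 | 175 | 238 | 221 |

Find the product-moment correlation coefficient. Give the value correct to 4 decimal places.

n = 6, Σx = 142, Σy = 1161, Σx² = 3484, Σy² = 233369, Σxy = 28032
nΣxy − ΣxΣy = 168192 − 164862 = 3330
nΣx² − (Σx)² = 20904 − 20164 = 740; nΣy² − (Σy)² = 1400214 − 1347921 = 52293
r = 3330 / √(740 × 52293) = 3330 / 6220.6768 ≈ 0.5353

0.5353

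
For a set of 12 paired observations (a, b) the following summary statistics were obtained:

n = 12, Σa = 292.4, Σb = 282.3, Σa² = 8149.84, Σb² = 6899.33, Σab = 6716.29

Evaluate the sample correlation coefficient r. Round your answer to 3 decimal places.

r = (nΣab − ΣaΣb) / √[(nΣa² − (Σa)²)(nΣb² − (Σb)²)]
Numerator: 12×6716.29 − 292.4×282.3 = -1949.04
Denominator: √[(97798.08 − 85497.76)(82791.96 − 79693.29)] = √[12300.32 × 3098.67] = 6173.7049
r = -1949.04 / 6173.7049 ≈ -0.316

-0.316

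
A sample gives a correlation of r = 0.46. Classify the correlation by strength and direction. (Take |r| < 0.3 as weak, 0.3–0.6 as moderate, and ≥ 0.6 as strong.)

moderate positive

r = 0.46 > 0 so the relationship is positive.
|r| = 0.46, which falls in the moderate range.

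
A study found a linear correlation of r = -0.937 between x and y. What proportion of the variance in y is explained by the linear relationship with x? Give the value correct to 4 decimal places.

0.8780

r² = (-0.937)² = 0.8780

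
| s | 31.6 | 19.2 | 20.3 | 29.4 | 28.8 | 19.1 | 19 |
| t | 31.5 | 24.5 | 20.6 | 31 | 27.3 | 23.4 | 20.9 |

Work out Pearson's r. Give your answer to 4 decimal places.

n = 7, Σs = 167.4, Σt = 179.2, Σs² = 4198.9, Σt² = 4707.52, Σst = 4425.66
nΣst − ΣsΣt = 30979.62 − 29998.08 = 981.54
nΣs² − (Σs)² = 29392.3 − 28022.76 = 1369.54; nΣt² − (Σt)² = 32952.64 − 32112.64 = 840
r = 981.54 / √(1369.54 × 840) = 981.54 / 1072.5734 ≈ 0.9151

0.9151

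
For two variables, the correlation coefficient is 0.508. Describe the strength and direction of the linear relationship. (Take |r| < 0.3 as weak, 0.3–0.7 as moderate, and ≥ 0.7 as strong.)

moderate positive

r = 0.508 > 0 so the relationship is positive.
|r| = 0.508, which falls in the moderate range.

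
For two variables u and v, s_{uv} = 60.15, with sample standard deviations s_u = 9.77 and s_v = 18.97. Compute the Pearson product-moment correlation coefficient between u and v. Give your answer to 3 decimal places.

r = Cov(u,v) / (s_u · s_v) = 60.15 / (9.77 × 18.97)
  = 60.15 / 185.3369 ≈ 0.325

0.325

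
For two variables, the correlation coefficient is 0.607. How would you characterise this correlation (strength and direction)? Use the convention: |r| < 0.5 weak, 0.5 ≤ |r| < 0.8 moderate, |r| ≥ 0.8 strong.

r = 0.607 > 0 so the relationship is positive.
|r| = 0.607, which falls in the moderate range.

moderate positive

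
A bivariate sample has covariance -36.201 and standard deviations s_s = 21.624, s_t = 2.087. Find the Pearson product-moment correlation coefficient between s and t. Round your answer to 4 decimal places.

r = Cov(s,t) / (s_s · s_t) = -36.201 / (21.624 × 2.087)
  = -36.201 / 45.1293 ≈ -0.8022

-0.8022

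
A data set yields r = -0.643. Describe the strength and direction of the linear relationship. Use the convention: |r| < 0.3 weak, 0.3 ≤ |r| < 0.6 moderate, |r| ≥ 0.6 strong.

r = -0.643 < 0 so the relationship is negative.
|r| = 0.643, which falls in the strong range.

strong negative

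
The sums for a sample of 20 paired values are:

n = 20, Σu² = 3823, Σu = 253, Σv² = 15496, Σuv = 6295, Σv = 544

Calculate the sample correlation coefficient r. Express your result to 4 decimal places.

-0.8891

r = (nΣuv − ΣuΣv) / √[(nΣu² − (Σu)²)(nΣv² − (Σv)²)]
Numerator: 20×6295 − 253×544 = -11732
Denominator: √[(76460 − 64009)(309920 − 295936)] = √[12451 × 13984] = 13195.2561
r = -11732 / 13195.2561 ≈ -0.8891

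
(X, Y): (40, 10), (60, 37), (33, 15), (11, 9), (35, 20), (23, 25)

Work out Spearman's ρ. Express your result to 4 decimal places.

0.4857

Rank X: 5, 6, 3, 1, 4, 2
Rank Y: 2, 6, 3, 1, 4, 5
d = rank(X) − rank(Y): 3, 0, 0, 0, 0, -3; Σd² = 18
ρ = 1 − 6Σd² / [n(n²−1)] = 1 − 6×18 / (6×35) = 1 − 108/210 ≈ 0.4857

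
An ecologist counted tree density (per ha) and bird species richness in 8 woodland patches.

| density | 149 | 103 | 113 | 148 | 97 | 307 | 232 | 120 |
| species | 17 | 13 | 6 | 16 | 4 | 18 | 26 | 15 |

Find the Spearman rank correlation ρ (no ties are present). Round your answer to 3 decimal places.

0.952

Rank density: 6, 2, 3, 5, 1, 8, 7, 4
Rank species: 6, 3, 2, 5, 1, 7, 8, 4
d = rank(density) − rank(species): 0, -1, 1, 0, 0, 1, -1, 0; Σd² = 4
ρ = 1 − 6Σd² / [n(n²−1)] = 1 − 6×4 / (8×63) = 1 − 24/504 ≈ 0.952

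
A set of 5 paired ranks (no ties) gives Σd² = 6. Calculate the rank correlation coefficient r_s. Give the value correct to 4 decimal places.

0.7000

ρ = 1 − 6Σd² / [n(n²−1)] = 1 − 6×6 / (5×24)
  = 1 − 36/120 = 1 − 0.30000 ≈ 0.7000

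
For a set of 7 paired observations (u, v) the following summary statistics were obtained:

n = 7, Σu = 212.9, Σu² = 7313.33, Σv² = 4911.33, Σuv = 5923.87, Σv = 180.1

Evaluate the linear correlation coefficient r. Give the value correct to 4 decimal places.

0.9251

r = (nΣuv − ΣuΣv) / √[(nΣu² − (Σu)²)(nΣv² − (Σv)²)]
Numerator: 7×5923.87 − 212.9×180.1 = 3123.8
Denominator: √[(51193.31 − 45326.41)(34379.31 − 32436.01)] = √[5866.9 × 1943.3] = 3376.5584
r = 3123.8 / 3376.5584 ≈ 0.9251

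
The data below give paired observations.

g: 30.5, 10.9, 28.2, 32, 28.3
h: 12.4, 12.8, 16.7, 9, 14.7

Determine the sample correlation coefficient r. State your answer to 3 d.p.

-0.118

n = 5, Σg = 129.9, Σh = 65.6, Σg² = 3669.19, Σh² = 893.58, Σgh = 1692.67
nΣgh − ΣgΣh = 8463.35 − 8521.44 = -58.09
nΣg² − (Σg)² = 18345.95 − 16874.01 = 1471.94; nΣh² − (Σh)² = 4467.9 − 4303.36 = 164.54
r = -58.09 / √(1471.94 × 164.54) = -58.09 / 492.1311 ≈ -0.118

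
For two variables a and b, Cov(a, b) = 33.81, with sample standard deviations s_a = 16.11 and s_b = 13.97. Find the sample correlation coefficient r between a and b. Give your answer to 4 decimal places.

r = Cov(a,b) / (s_a · s_b) = 33.81 / (16.11 × 13.97)
  = 33.81 / 225.0567 ≈ 0.1502

0.1502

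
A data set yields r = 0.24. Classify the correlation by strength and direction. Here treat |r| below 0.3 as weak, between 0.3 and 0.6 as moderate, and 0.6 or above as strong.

r = 0.24 > 0 so the relationship is positive.
|r| = 0.24, which falls in the weak range.

weak positive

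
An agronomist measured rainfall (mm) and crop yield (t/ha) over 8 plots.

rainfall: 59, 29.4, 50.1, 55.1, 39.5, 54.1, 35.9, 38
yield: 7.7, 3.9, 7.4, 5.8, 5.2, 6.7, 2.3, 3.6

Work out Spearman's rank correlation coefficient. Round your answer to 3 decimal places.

0.833

Rank rainfall: 8, 1, 5, 7, 4, 6, 2, 3
Rank yield: 8, 3, 7, 5, 4, 6, 1, 2
d = rank(rainfall) − rank(yield): 0, -2, -2, 2, 0, 0, 1, 1; Σd² = 14
ρ = 1 − 6Σd² / [n(n²−1)] = 1 − 6×14 / (8×63) = 1 − 84/504 ≈ 0.833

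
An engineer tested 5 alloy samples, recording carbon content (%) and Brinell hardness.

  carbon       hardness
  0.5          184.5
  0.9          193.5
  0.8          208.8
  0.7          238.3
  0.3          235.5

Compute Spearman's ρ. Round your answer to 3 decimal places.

Rank carbon: 2, 5, 4, 3, 1
Rank hardness: 1, 2, 3, 5, 4
d = rank(carbon) − rank(hardness): 1, 3, 1, -2, -3; Σd² = 24
ρ = 1 − 6Σd² / [n(n²−1)] = 1 − 6×24 / (5×24) = 1 − 144/120 ≈ -0.200

-0.200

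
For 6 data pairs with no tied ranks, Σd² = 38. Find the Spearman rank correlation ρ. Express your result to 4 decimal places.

ρ = 1 − 6Σd² / [n(n²−1)] = 1 − 6×38 / (6×35)
  = 1 − 228/210 = 1 − 1.08571 ≈ -0.0857

-0.0857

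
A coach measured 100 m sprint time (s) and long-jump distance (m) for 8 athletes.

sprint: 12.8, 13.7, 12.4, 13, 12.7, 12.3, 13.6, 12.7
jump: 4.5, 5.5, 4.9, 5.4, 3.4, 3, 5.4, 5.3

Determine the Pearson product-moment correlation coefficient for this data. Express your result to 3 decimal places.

n = 8, Σx = 103.2, Σy = 37.4, Σx² = 1333.12, Σy² = 181.48, Σxy = 484.74
nΣxy − ΣxΣy = 3877.92 − 3859.68 = 18.24
nΣx² − (Σx)² = 10664.96 − 10650.24 = 14.72; nΣy² − (Σy)² = 1451.84 − 1398.76 = 53.08
r = 18.24 / √(14.72 × 53.08) = 18.24 / 27.9524 ≈ 0.653

0.653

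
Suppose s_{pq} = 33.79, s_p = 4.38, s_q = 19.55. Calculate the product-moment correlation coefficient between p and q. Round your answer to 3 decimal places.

r = Cov(p,q) / (s_p · s_q) = 33.79 / (4.38 × 19.55)
  = 33.79 / 85.6290 ≈ 0.395

0.395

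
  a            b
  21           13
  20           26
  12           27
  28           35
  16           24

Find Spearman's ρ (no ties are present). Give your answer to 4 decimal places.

0.1000

Rank a: 4, 3, 1, 5, 2
Rank b: 1, 3, 4, 5, 2
d = rank(a) − rank(b): 3, 0, -3, 0, 0; Σd² = 18
ρ = 1 − 6Σd² / [n(n²−1)] = 1 − 6×18 / (5×24) = 1 − 108/120 ≈ 0.1000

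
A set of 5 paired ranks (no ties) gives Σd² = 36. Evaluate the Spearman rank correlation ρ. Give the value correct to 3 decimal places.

-0.800

ρ = 1 − 6Σd² / [n(n²−1)] = 1 − 6×36 / (5×24)
  = 1 − 216/120 = 1 − 1.8000 ≈ -0.800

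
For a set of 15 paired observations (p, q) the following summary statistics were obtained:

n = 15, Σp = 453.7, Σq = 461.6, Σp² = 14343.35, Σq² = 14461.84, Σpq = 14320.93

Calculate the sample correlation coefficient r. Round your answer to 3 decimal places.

r = (nΣpq − ΣpΣq) / √[(nΣp² − (Σp)²)(nΣq² − (Σq)²)]
Numerator: 15×14320.93 − 453.7×461.6 = 5386.03
Denominator: √[(215150.25 − 205843.69)(216927.6 − 213074.56)] = √[9306.56 × 3853.04] = 5988.2007
r = 5386.03 / 5988.2007 ≈ 0.899

0.899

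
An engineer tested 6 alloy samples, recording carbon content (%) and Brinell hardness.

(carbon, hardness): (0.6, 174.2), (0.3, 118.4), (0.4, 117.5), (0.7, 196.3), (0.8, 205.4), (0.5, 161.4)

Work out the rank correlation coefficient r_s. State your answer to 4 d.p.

0.9429

Rank carbon: 4, 1, 2, 5, 6, 3
Rank hardness: 4, 2, 1, 5, 6, 3
d = rank(carbon) − rank(hardness): 0, -1, 1, 0, 0, 0; Σd² = 2
ρ = 1 − 6Σd² / [n(n²−1)] = 1 − 6×2 / (6×35) = 1 − 12/210 ≈ 0.9429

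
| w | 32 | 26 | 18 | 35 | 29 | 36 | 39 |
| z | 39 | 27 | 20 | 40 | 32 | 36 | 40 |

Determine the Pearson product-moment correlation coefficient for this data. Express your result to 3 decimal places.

n = 7, Σw = 215, Σz = 234, Σw² = 6907, Σz² = 8170, Σwz = 7494
nΣwz − ΣwΣz = 52458 − 50310 = 2148
nΣw² − (Σw)² = 48349 − 46225 = 2124; nΣz² − (Σz)² = 57190 − 54756 = 2434
r = 2148 / √(2124 × 2434) = 2148 / 2273.7229 ≈ 0.945

0.945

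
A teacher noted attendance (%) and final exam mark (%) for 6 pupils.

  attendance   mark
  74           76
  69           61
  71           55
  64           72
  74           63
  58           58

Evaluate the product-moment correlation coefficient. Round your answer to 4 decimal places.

n = 6, Σx = 410, Σy = 385, Σx² = 28214, Σy² = 25039, Σxy = 26372
nΣxy − ΣxΣy = 158232 − 157850 = 382
nΣx² − (Σx)² = 169284 − 168100 = 1184; nΣy² − (Σy)² = 150234 − 148225 = 2009
r = 382 / √(1184 × 2009) = 382 / 1542.2892 ≈ 0.2477

0.2477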